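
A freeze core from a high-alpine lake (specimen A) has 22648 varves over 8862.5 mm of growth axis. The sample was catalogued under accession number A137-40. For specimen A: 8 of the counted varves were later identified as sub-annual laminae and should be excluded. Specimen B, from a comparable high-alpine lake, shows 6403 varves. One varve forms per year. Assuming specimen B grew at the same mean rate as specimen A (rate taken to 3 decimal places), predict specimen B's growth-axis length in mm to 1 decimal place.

2503.6 mm

Specimen A: correcting the raw count gives 22648 − 8 = 22640 true varves.
A: Mean rate = 8862.5 mm / 22640 years ≈ 0.391 mm per year.
B's length ≈ 0.391 × 6403 = 2503.6 mm.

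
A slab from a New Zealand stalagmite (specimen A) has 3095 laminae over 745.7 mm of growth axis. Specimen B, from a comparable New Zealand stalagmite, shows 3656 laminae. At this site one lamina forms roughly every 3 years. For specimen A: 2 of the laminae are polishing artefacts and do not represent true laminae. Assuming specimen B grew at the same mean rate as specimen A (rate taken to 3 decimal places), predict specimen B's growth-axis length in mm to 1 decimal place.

Specimen A: true lamina count = 3095 − 2 = 3093.
Specimen A: 3093 laminae at 3 years each span 3093 × 3 = 9279 years.
A: Extension rate ≈ 745.7 / 9279 = 0.080 mm/year.
Specimen B: at 3 years per lamina, 3656 × 3 = 10968 years. B's length ≈ 0.080 × 10968 = 877.4 mm.

877.4 mm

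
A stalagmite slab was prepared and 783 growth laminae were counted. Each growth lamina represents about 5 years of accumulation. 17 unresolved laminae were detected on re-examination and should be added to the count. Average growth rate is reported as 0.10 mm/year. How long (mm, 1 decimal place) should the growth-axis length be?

Correcting the raw count gives 783 + 17 = 800 true growth laminae.
At 5 years per growth lamina, 800 × 5 = 4000 years.
Length ≈ 0.10 × 4000 = 400.0 mm.

400.0 mm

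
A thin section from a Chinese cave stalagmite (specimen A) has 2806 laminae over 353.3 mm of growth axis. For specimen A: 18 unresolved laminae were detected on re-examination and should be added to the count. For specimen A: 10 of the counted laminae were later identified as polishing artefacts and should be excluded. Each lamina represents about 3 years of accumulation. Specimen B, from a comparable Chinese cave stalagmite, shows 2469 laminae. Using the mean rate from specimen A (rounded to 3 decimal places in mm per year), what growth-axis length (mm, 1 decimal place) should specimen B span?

Specimen A: true lamina count = 2806 − 10 + 18 = 2814.
Specimen A: multiplying by 3 years per lamina: 2814 × 3 = 8442 years.
A: Mean rate = 353.3 mm / 8442 years ≈ 0.042 mm/yr.
Specimen B: 2469 laminae at 3 years each span 2469 × 3 = 7407 years. Length of B = 0.042 × 7407 = 311.1 mm.

311.1 mm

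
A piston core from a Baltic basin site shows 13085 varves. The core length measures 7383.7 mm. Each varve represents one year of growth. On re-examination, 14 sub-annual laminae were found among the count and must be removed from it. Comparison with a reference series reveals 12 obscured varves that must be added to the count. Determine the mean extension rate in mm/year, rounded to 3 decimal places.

Adjusted count: 13085 − 14 + 12 = 13083 varves.
Extension rate ≈ 7383.7 / 13083 = 0.564 mm/year.

0.564 mm/year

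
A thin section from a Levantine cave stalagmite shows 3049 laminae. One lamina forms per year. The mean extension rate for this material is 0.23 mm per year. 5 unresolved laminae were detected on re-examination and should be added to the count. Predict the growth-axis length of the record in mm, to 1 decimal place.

702.4 mm

Correcting the raw count gives 3049 + 5 = 3054 true laminae.
Predicted length = 0.23 mm/year × 3054 years = 702.4 mm.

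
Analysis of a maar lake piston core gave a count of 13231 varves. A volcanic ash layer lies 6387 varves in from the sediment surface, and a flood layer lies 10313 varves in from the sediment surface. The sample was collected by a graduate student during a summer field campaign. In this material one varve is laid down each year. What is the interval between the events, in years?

10313 − 6387 = 3926 varves lie between the two events.
At one varve per year, 3926 years elapsed between them.

3926 yr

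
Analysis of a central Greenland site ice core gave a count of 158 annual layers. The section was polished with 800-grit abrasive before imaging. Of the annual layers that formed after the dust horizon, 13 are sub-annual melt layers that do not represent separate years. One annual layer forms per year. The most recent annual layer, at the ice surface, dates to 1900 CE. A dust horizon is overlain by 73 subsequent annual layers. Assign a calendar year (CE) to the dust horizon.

1840 CE

73 annual layers formed after the dust horizon.
Excluding 13 false annual layers: 73 − 13 = 60.
1900 − 60 = 1840 CE.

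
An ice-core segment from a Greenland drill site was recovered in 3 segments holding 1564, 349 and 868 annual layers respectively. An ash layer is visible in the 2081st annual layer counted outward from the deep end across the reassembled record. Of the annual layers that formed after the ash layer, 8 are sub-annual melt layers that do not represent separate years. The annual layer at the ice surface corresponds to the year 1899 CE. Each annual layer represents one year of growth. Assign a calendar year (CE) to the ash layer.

1207 CE

Total annual layers = 1564 + 349 + 868 = 2781.
Between annual layer 2081 and the ice surface there are 2781 − 2081 = 700 annual layers.
Excluding 8 false annual layers: 700 − 8 = 692.
Counting back 692 years from 1899 CE places the ash layer in 1899 − 692 = 1207 CE.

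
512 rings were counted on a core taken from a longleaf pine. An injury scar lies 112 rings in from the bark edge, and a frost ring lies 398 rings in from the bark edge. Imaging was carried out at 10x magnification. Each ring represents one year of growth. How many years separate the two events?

286 yr

Separation: 398 − 112 = 286 rings.
At one ring per year, 286 years elapsed between them.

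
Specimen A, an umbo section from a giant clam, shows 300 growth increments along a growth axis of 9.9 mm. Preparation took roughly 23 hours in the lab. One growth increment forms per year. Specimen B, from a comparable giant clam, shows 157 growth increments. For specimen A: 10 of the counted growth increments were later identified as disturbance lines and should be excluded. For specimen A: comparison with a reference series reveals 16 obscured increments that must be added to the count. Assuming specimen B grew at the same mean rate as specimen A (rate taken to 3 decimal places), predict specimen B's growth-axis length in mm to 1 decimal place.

5.0 mm

Specimen A: correcting the raw count gives 300 − 10 + 16 = 306 true growth increments.
A: Extension rate ≈ 9.9 / 306 = 0.032 mm/yr.
B's length ≈ 0.032 × 157 = 5.0 mm.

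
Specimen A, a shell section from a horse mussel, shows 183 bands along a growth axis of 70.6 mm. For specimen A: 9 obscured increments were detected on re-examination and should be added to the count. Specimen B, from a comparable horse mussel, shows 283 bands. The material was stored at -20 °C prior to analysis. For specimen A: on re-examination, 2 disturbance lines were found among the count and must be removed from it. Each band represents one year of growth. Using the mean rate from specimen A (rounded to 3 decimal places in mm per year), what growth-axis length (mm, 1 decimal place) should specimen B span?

105.3 mm

Specimen A: adjusted count: 183 − 2 + 9 = 190 bands.
A: Extension rate ≈ 70.6 / 190 = 0.372 mm/yr.
B's length ≈ 0.372 × 283 = 105.3 mm.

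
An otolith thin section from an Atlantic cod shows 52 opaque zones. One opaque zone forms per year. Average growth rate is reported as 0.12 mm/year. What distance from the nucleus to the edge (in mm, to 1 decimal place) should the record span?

6.2 mm

52 years of growth are recorded.
Length ≈ 0.12 × 52 = 6.2 mm.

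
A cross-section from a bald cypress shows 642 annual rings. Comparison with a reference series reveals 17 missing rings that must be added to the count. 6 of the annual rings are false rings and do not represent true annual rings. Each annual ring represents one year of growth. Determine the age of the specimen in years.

653 years

Adjusted count: 642 − 6 + 17 = 653 annual rings.
At one annual ring per year, that is 653 years.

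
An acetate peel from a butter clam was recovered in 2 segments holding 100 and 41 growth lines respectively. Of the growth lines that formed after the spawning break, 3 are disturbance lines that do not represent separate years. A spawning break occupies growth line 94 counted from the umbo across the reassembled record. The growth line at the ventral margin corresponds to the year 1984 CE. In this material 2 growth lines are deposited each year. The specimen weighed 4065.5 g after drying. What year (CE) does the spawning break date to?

Total growth lines = 100 + 41 = 141.
Between growth line 94 and the ventral margin there are 141 − 94 = 47 growth lines.
Excluding 3 false growth lines: 47 − 3 = 44.
Dividing by 2 growth lines per year: 44 / 2 = 22 years.
The growth line at the ventral margin is 1984 CE, so the spawning break dates to 1984 − 22 = 1962 CE.

1962 CE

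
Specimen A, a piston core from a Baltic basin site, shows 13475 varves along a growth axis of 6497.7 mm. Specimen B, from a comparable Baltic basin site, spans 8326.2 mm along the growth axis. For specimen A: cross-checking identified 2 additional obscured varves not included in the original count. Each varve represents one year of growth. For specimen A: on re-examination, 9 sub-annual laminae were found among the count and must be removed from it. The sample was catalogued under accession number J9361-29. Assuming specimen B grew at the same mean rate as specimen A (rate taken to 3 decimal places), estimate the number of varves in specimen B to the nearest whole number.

17274 varves

Specimen A: correcting the raw count gives 13475 − 9 + 2 = 13468 true varves.
A: Mean rate = 6497.7 mm / 13468 years ≈ 0.482 mm/year.
Specimen B: 8326.2 mm / 0.482 mm per year = 17274.27 years ≈ 17274 varves.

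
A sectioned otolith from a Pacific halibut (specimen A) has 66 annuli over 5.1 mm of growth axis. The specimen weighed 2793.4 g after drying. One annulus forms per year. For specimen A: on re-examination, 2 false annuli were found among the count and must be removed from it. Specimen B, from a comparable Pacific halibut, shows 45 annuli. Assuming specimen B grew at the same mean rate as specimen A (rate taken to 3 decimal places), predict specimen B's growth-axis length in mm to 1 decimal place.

3.6 mm

Specimen A: after corrections the count is 66 − 2 = 64 annuli.
A: 5.1 mm over 64 years gives 5.1 / 64 ≈ 0.080 mm/yr.
Length of B = 0.080 × 45 = 3.6 mm.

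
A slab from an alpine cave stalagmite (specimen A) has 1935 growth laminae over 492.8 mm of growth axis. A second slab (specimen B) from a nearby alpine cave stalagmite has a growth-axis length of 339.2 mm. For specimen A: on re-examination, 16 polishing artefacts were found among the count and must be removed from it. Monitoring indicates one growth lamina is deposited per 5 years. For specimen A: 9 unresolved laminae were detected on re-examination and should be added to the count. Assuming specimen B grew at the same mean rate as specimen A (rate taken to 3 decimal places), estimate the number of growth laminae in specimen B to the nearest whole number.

1330 growth laminae

Specimen A: after corrections the count is 1935 − 16 + 9 = 1928 growth laminae.
Specimen A: 1928 growth laminae at 5 years each span 1928 × 5 = 9640 years.
A: 492.8 mm over 9640 years gives 492.8 / 9640 ≈ 0.051 mm/year.
Specimen B: 339.2 mm / 0.051 mm per year = 6650.98 years; at 5 years per growth lamina that is 6650.98 / 5 ≈ 1330 growth laminae.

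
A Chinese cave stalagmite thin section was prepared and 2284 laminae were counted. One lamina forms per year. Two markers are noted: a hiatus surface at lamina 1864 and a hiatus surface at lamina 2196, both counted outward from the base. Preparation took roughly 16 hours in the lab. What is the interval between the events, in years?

332 years

Separation: 2196 − 1864 = 332 laminae.
At one lamina per year, 332 years elapsed between them.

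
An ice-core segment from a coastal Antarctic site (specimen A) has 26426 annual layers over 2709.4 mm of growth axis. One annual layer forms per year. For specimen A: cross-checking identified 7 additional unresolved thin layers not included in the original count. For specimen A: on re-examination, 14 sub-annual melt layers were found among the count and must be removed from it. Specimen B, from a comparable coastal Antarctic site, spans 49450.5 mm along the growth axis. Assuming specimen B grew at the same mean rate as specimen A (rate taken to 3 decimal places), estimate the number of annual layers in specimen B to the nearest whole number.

480102 annual layers

Specimen A: correcting the raw count gives 26426 − 14 + 7 = 26419 true annual layers.
A: Extension rate ≈ 2709.4 / 26419 = 0.103 mm/year.
For B, 49450.5 / 0.103 = 480101.94 years ≈ 480102 annual layers.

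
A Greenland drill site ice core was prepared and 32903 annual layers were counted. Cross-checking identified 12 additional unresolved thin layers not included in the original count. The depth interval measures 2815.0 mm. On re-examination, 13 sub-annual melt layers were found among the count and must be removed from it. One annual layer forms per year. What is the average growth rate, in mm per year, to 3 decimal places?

0.086 mm per year

True annual layer count = 32903 − 13 + 12 = 32902.
2815.0 mm over 32902 years gives 2815.0 / 32902 ≈ 0.086 mm per year.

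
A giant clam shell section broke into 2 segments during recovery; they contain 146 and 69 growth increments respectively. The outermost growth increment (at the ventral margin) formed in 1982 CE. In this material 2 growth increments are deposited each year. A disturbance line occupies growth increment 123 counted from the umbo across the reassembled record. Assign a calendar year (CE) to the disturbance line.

Total growth increments = 146 + 69 = 215.
Between growth increment 123 and the ventral margin there are 215 − 123 = 92 growth increments.
Dividing by 2 growth increments per year: 92 / 2 = 46 years.
The growth increment at the ventral margin is 1982 CE, so the disturbance line dates to 1982 − 46 = 1936 CE.

1936 CE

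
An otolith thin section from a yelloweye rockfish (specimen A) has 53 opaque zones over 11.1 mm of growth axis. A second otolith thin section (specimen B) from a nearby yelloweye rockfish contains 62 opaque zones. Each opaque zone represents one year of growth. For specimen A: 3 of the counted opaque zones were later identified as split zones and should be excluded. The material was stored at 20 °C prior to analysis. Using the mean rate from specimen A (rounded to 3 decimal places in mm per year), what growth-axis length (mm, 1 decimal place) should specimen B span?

Specimen A: correcting the raw count gives 53 − 3 = 50 true opaque zones.
A: Extension rate ≈ 11.1 / 50 = 0.222 mm per year.
Length of B = 0.222 × 62 = 13.8 mm.

13.8 mm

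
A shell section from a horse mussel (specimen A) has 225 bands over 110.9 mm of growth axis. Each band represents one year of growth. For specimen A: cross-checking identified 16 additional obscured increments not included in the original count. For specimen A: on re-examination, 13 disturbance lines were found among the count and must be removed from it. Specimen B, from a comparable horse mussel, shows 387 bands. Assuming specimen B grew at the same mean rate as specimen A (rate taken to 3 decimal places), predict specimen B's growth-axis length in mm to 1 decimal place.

188.1 mm

Specimen A: after corrections the count is 225 − 13 + 16 = 228 bands.
A: 110.9 mm over 228 years gives 110.9 / 228 ≈ 0.486 mm/year.
For B, 0.486 mm/year × 387 years = 188.1 mm.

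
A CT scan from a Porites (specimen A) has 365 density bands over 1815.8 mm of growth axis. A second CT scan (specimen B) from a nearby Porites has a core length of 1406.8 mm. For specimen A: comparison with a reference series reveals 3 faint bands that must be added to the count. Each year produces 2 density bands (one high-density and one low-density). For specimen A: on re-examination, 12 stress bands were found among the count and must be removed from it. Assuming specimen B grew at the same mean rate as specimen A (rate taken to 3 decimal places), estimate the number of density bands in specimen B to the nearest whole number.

Specimen A: adjusted count: 365 − 12 + 3 = 356 density bands.
Specimen A: 356 density bands at 2 per year is 356 / 2 = 178 years.
A: Extension rate ≈ 1815.8 / 178 = 10.201 mm/yr.
B spans 1406.8 / 10.201 = 137.91 years; at 2 density bands per year that is 137.91 × 2 ≈ 276 density bands.

276 density bands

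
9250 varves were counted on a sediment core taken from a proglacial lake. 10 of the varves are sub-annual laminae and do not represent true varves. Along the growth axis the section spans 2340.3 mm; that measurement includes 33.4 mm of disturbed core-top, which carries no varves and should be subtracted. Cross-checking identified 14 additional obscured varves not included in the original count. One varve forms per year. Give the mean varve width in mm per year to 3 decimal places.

0.249 mm per year

After corrections the count is 9250 − 10 + 14 = 9254 varves.
Removing the 33.4 mm offcut leaves 2340.3 − 33.4 = 2306.9 mm.
Extension rate ≈ 2306.9 / 9254 = 0.249 mm per year.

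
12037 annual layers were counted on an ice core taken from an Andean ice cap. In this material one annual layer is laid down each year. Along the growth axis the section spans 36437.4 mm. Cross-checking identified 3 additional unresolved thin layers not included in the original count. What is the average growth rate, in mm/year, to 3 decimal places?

3.026 mm/year

Correcting the raw count gives 12037 + 3 = 12040 true annual layers.
36437.4 mm over 12040 years gives 36437.4 / 12040 ≈ 3.026 mm/year.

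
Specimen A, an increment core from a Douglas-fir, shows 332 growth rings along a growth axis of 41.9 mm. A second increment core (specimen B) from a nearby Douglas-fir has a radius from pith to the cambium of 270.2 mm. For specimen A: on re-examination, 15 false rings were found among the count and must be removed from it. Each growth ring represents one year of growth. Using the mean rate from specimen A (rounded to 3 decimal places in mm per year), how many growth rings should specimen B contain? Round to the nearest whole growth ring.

2047 growth rings

Specimen A: adjusted count: 332 − 15 = 317 growth rings.
A: 41.9 mm over 317 years gives 41.9 / 317 ≈ 0.132 mm/yr.
Specimen B: 270.2 mm / 0.132 mm per year = 2046.97 years ≈ 2047 growth rings.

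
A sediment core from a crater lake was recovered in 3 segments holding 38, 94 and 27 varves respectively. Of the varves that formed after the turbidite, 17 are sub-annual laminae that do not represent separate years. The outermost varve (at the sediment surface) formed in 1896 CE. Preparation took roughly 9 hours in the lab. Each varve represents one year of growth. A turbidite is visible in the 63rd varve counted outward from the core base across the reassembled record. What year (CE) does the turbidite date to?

Total varves = 38 + 94 + 27 = 159.
The turbidite sits at varve 63 from the core base, so 159 − 63 = 96 varves formed after it.
96 − 17 false = 79 true varves after the turbidite.
The varve at the sediment surface is 1896 CE, so the turbidite dates to 1896 − 79 = 1817 CE.

1817 CE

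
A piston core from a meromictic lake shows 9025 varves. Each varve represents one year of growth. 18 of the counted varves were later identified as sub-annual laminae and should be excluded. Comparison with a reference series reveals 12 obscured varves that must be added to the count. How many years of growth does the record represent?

Correcting the raw count gives 9025 − 18 + 12 = 9019 true varves.
At one varve per year, that is 9019 years.

9019 yr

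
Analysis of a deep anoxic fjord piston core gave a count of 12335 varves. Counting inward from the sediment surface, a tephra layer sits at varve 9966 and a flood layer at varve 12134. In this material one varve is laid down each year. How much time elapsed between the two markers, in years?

Separation: 12134 − 9966 = 2168 varves.
At one varve per year, 2168 years elapsed between them.

2168 years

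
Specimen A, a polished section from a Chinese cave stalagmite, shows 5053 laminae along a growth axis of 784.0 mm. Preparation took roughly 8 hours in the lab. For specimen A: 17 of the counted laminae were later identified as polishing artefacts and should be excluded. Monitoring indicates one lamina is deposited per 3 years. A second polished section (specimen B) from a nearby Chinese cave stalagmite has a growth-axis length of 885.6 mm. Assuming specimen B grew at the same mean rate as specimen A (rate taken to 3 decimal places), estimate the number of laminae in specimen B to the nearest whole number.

Specimen A: adjusted count: 5053 − 17 = 5036 laminae.
Specimen A: 5036 laminae at 3 years each span 5036 × 3 = 15108 years.
A: Extension rate ≈ 784.0 / 15108 = 0.052 mm/yr.
Specimen B: 885.6 mm / 0.052 mm per year = 17030.77 years; at 3 years per lamina that is 17030.77 / 3 ≈ 5677 laminae.

5677 laminae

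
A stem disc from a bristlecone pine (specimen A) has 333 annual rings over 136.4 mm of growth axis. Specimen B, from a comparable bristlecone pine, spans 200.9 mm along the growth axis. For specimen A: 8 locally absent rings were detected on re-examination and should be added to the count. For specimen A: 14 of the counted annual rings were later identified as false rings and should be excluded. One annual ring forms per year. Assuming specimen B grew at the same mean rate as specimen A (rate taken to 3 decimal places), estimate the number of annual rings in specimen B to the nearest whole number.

Specimen A: adjusted count: 333 − 14 + 8 = 327 annual rings.
A: 136.4 mm over 327 years gives 136.4 / 327 ≈ 0.417 mm/yr.
B spans 200.9 / 0.417 = 481.77 years ≈ 482 annual rings.

482 annual rings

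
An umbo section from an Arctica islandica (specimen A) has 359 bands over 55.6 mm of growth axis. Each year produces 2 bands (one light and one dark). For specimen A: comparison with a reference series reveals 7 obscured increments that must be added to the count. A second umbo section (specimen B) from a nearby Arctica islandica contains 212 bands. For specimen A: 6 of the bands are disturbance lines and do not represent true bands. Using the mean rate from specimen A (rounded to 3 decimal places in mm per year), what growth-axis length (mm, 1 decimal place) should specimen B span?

32.8 mm

Specimen A: true band count = 359 − 6 + 7 = 360.
Specimen A: 360 bands at 2 per year is 360 / 2 = 180 years.
A: Mean rate = 55.6 mm / 180 years ≈ 0.309 mm/yr.
Specimen B: dividing by 2 bands per year: 212 / 2 = 106 years. Length of B = 0.309 × 106 = 32.8 mm.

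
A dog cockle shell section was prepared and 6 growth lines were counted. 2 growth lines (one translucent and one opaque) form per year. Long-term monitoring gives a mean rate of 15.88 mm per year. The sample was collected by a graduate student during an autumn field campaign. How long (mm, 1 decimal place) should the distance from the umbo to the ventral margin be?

47.6 mm

Dividing by 2 growth lines per year: 6 / 2 = 3 years.
Length ≈ 15.88 × 3 = 47.6 mm.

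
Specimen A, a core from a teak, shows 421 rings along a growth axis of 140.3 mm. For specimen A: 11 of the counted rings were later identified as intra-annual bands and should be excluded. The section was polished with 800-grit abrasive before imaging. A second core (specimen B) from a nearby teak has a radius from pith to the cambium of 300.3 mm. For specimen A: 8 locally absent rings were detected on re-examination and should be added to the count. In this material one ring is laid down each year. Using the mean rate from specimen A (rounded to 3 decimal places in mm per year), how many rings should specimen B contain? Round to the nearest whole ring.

Specimen A: correcting the raw count gives 421 − 11 + 8 = 418 true rings.
A: Mean rate = 140.3 mm / 418 years ≈ 0.336 mm/year.
Specimen B: 300.3 mm / 0.336 mm per year = 893.75 years ≈ 894 rings.

894 rings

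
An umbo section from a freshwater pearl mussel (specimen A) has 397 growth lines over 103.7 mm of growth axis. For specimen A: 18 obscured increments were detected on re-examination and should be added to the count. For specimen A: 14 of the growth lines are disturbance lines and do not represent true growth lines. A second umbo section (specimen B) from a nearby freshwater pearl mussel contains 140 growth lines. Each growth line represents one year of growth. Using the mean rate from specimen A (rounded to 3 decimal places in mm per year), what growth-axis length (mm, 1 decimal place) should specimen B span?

Specimen A: after corrections the count is 397 − 14 + 18 = 401 growth lines.
A: Mean rate = 103.7 mm / 401 years ≈ 0.259 mm per year.
B's length ≈ 0.259 × 140 = 36.3 mm.

36.3 mm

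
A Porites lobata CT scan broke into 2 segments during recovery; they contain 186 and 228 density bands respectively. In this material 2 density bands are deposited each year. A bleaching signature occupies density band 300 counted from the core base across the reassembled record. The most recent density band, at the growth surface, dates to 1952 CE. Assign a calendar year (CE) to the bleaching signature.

Total density bands = 186 + 228 = 414.
The bleaching signature sits at density band 300 from the core base, so 414 − 300 = 114 density bands formed after it.
Dividing by 2 density bands per year: 114 / 2 = 57 years.
The density band at the growth surface is 1952 CE, so the bleaching signature dates to 1952 − 57 = 1895 CE.

1895 CE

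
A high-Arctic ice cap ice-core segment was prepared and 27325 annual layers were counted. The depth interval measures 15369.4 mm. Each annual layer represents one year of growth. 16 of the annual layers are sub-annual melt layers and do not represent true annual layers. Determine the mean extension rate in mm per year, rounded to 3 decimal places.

0.563 mm per year

Adjusted count: 27325 − 16 = 27309 annual layers.
15369.4 mm over 27309 years gives 15369.4 / 27309 ≈ 0.563 mm per year.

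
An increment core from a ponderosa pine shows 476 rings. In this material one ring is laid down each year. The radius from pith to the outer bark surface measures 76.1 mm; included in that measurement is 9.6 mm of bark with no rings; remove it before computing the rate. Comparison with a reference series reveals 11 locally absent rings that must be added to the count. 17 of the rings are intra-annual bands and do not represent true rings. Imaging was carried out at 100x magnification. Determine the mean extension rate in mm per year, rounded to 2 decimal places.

0.14 mm per year

Correcting the raw count gives 476 − 17 + 11 = 470 true rings.
Removing the 9.6 mm offcut leaves 76.1 − 9.6 = 66.5 mm.
Mean rate = 66.5 mm / 470 years ≈ 0.14 mm per year.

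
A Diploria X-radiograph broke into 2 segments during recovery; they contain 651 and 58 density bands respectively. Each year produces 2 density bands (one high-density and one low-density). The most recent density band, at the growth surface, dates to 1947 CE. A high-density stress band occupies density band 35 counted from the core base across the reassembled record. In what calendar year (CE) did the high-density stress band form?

1610 CE

Total density bands = 651 + 58 = 709.
709 − 35 = 674 density bands lie beyond the high-density stress band toward the growth surface.
674 density bands at 2 per year is 674 / 2 = 337 years.
The density band at the growth surface is 1947 CE, so the high-density stress band dates to 1947 − 337 = 1610 CE.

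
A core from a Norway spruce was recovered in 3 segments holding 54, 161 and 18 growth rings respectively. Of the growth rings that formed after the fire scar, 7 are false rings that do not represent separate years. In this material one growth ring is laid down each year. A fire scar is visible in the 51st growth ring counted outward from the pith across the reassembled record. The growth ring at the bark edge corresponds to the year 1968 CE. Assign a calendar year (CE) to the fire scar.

1793 CE

Total growth rings = 54 + 161 + 18 = 233.
The fire scar sits at growth ring 51 from the pith, so 233 − 51 = 182 growth rings formed after it.
Excluding 7 false growth rings: 182 − 7 = 175.
Counting back 175 years from 1968 CE places the fire scar in 1968 − 175 = 1793 CE.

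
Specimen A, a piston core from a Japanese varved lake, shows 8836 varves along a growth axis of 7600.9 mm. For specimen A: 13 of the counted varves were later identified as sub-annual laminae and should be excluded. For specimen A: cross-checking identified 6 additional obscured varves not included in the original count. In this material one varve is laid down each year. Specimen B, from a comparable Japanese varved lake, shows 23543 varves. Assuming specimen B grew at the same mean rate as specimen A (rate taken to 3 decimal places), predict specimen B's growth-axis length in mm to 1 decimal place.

Specimen A: after corrections the count is 8836 − 13 + 6 = 8829 varves.
A: Mean rate = 7600.9 mm / 8829 years ≈ 0.861 mm per year.
Length of B = 0.861 × 23543 = 20270.5 mm.

20270.5 mm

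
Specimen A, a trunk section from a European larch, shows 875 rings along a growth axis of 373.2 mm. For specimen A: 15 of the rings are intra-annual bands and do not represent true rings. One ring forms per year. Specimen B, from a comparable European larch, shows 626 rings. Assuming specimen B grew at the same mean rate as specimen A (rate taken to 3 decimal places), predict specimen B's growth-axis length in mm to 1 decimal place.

271.7 mm

Specimen A: true ring count = 875 − 15 = 860.
A: 373.2 mm over 860 years gives 373.2 / 860 ≈ 0.434 mm/year.
B's length ≈ 0.434 × 626 = 271.7 mm.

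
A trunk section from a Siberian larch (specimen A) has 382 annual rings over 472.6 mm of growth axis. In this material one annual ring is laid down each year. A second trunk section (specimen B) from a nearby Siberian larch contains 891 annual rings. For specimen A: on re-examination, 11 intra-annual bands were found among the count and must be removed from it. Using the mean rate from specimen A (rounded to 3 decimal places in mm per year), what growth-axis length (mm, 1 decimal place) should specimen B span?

1135.1 mm

Specimen A: true annual ring count = 382 − 11 = 371.
A: Extension rate ≈ 472.6 / 371 = 1.274 mm/yr.
Length of B = 1.274 × 891 = 1135.1 mm.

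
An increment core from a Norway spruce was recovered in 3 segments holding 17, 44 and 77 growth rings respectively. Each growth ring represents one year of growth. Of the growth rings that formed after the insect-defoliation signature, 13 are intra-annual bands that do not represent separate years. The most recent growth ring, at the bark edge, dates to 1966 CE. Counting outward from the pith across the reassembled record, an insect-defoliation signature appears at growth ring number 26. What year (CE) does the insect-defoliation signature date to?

Total growth rings = 17 + 44 + 77 = 138.
138 − 26 = 112 growth rings lie beyond the insect-defoliation signature toward the bark edge.
112 − 13 false = 99 true growth rings after the insect-defoliation signature.
The growth ring at the bark edge is 1966 CE, so the insect-defoliation signature dates to 1966 − 99 = 1867 CE.

1867 CE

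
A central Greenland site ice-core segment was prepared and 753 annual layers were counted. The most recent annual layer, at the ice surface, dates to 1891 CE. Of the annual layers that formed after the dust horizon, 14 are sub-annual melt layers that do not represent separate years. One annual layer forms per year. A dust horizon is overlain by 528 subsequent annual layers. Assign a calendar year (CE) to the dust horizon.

1377 CE

528 annual layers post-date the dust horizon.
528 − 14 false = 514 true annual layers after the dust horizon.
Counting back 514 years from 1891 CE places the dust horizon in 1891 − 514 = 1377 CE.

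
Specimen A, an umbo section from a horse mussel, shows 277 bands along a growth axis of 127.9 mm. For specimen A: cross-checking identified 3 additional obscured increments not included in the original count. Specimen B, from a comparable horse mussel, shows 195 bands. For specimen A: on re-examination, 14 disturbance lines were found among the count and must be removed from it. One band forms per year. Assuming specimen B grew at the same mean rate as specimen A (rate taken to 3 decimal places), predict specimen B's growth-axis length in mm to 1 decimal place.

93.8 mm

Specimen A: true band count = 277 − 14 + 3 = 266.
A: Mean rate = 127.9 mm / 266 years ≈ 0.481 mm/yr.
Length of B = 0.481 × 195 = 93.8 mm.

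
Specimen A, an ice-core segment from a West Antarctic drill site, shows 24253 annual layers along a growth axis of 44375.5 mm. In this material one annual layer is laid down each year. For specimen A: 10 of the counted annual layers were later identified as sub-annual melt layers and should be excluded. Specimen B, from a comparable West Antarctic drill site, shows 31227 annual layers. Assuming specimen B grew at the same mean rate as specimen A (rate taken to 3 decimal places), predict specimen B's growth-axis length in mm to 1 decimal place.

Specimen A: after corrections the count is 24253 − 10 = 24243 annual layers.
A: Extension rate ≈ 44375.5 / 24243 = 1.830 mm/yr.
For B, 1.830 mm/year × 31227 years = 57145.4 mm.

57145.4 mm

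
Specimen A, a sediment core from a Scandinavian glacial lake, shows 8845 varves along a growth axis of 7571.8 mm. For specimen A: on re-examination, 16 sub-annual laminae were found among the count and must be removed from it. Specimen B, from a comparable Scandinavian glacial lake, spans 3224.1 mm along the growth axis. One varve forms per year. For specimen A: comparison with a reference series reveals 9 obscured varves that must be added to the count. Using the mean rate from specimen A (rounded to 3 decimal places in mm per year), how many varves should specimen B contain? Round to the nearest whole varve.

3762 varves

Specimen A: correcting the raw count gives 8845 − 16 + 9 = 8838 true varves.
A: 7571.8 mm over 8838 years gives 7571.8 / 8838 ≈ 0.857 mm/yr.
B spans 3224.1 / 0.857 = 3762.08 years ≈ 3762 varves.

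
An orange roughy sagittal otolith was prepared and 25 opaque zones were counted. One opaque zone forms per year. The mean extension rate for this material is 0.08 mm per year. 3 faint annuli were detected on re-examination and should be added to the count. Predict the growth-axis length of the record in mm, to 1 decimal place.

2.2 mm

After corrections the count is 25 + 3 = 28 opaque zones.
Predicted length = 0.08 mm/year × 28 years = 2.2 mm.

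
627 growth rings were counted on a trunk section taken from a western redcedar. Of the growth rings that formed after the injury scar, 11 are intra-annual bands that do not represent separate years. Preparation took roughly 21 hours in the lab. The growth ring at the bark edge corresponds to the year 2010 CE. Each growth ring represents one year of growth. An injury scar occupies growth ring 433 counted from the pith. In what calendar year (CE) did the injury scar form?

1827 CE

Between growth ring 433 and the bark edge there are 627 − 433 = 194 growth rings.
194 − 11 false = 183 true growth rings after the injury scar.
The growth ring at the bark edge is 2010 CE, so the injury scar dates to 2010 − 183 = 1827 CE.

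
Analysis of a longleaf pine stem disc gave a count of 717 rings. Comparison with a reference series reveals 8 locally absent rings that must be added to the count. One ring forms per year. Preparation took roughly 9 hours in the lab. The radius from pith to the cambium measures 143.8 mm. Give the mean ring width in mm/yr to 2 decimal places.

After corrections the count is 717 + 8 = 725 rings.
Extension rate ≈ 143.8 / 725 = 0.20 mm/yr.

0.20 mm/yr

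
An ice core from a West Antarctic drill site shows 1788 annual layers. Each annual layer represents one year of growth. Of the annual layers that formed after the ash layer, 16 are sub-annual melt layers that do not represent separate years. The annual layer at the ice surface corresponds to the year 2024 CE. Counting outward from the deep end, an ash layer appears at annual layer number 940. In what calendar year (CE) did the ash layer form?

1192 CE

The ash layer sits at annual layer 940 from the deep end, so 1788 − 940 = 848 annual layers formed after it.
848 − 16 false = 832 true annual layers after the ash layer.
Counting back 832 years from 2024 CE places the ash layer in 2024 − 832 = 1192 CE.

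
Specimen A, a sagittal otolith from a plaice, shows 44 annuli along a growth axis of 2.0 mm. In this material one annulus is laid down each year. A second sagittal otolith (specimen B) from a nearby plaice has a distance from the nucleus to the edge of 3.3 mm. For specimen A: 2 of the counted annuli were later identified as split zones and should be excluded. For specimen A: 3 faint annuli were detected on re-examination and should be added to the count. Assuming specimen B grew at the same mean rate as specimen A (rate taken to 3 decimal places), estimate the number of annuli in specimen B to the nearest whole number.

Specimen A: true annulus count = 44 − 2 + 3 = 45.
A: Mean rate = 2.0 mm / 45 years ≈ 0.044 mm/year.
Specimen B: 3.3 mm / 0.044 mm per year = 75.00 years ≈ 75 annuli.

75 annuli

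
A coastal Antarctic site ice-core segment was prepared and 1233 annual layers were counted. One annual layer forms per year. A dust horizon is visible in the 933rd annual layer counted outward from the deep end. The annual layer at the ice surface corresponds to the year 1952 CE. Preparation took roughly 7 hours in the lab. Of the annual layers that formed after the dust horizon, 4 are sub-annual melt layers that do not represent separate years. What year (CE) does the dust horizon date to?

The dust horizon sits at annual layer 933 from the deep end, so 1233 − 933 = 300 annual layers formed after it.
Excluding 4 false annual layers: 300 − 4 = 296.
Counting back 296 years from 1952 CE places the dust horizon in 1952 − 296 = 1656 CE.

1656 CE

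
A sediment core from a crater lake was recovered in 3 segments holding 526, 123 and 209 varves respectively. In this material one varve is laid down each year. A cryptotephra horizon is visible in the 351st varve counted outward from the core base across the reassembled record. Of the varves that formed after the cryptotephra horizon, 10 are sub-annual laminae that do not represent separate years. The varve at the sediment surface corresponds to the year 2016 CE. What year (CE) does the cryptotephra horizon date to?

Total varves = 526 + 123 + 209 = 858.
The cryptotephra horizon sits at varve 351 from the core base, so 858 − 351 = 507 varves formed after it.
Removing the 10 false varves leaves 507 − 10 = 497 true varves beyond the cryptotephra horizon.
The varve at the sediment surface is 2016 CE, so the cryptotephra horizon dates to 2016 − 497 = 1519 CE.

1519 CE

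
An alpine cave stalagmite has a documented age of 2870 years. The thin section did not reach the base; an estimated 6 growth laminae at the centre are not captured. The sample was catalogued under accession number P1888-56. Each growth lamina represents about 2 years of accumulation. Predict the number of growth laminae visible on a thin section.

1429 growth laminae

One growth lamina every 2 years means 2870 / 2 = 1435 growth laminae.
Less the 6 uncaptured growth laminae: 1435 − 6 = 1429.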